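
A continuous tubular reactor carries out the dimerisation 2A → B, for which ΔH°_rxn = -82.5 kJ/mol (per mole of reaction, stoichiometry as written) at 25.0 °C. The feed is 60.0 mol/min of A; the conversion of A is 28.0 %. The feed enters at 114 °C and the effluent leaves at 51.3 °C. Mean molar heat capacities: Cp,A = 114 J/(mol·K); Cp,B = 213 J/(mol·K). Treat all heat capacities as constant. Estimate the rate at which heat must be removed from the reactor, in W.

Extent of reaction ξ = 0.280 × 60.0 / 2 = 8.4 mol/min
Reaction term: ξ·ΔH°_rxn = 8.4 × -82.5 = -693 kJ/min
Sensible, feed 114→25 °C: -608.76 kJ/min
Outlet flows (mol/min): A 43.2, B 8.4
Sensible, products 25→51.3 °C: 176.58 kJ/min
Q = ΔH = -1125.2 kJ/min = -18.753 kW
Heat removed = 18753 W

Q_out = 18800 W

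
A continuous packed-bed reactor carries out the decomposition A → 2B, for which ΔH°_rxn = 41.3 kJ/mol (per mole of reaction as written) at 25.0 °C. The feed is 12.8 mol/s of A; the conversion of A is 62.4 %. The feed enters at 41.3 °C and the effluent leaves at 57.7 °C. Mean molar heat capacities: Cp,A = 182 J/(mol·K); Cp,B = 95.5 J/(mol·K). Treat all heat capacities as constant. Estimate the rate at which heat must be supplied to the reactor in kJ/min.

Q_in = 22200 kJ/min

Extent of reaction ξ = 0.624 × 12.8 = 7.9872 mol/s
Reaction term: ξ·ΔH°_rxn = 7.9872 × 41.3 = 329.87 kJ/s
Sensible, feed 41.3→25 °C: -37.972 kJ/s
Outlet flows (mol/s): A 4.8128, B 15.974
Sensible, products 25→57.7 °C: 78.529 kJ/s
Q = ΔH = 370.43 kJ/s = 370.43 kW
Heat supplied = 22226 kJ/min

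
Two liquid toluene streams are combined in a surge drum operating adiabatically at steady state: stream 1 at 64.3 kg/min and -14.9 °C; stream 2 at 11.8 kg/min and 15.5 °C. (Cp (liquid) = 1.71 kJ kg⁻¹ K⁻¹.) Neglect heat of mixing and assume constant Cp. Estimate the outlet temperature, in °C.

T_out = -10.2 °C

Adiabatic, steady state ⇒ Σ ṁᵢCp,ᵢ(T_out − Tᵢ) = 0
T_out = Σ ṁᵢCp,ᵢTᵢ / Σ ṁᵢCp,ᵢ
      = -1325.5 / 130.13 = -10.186 °C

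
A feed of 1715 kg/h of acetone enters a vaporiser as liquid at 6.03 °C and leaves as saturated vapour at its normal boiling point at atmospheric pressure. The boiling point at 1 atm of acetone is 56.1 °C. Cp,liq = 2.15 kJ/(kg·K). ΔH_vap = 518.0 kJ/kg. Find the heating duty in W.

Q = 298000 W

liquid 6.03→56.1 °C: 107.65 kJ/kg
vaporisation at 56.1 °C: 518 kJ/kg
Δh = 107.65 + 518 = 625.65 kJ/kg
Q = ṁ·Δh = 1715 kg/h × 625.65 kJ/kg = 1.073e+06 kJ/h
|Q| = 298.05 kW = 298050 W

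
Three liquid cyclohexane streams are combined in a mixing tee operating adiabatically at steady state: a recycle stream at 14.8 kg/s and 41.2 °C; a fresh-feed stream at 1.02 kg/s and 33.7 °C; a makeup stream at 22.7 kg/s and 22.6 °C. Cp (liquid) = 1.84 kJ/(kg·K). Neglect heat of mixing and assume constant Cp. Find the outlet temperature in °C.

Energy balance with Q = 0: Σ ṁᵢCp,ᵢ(T_out − Tᵢ) = 0
Σ ṁᵢCp,ᵢTᵢ = 14.8×1.84×41.2 + 1.02×1.84×33.7 + 22.7×1.84×22.6 = 2129.2
Σ ṁᵢCp,ᵢ = 14.8×1.84 + 1.02×1.84 + 22.7×1.84 = 70.877
T_out = 2129.2 / 70.877 = 30.04 °C

T_out = 30.0 °C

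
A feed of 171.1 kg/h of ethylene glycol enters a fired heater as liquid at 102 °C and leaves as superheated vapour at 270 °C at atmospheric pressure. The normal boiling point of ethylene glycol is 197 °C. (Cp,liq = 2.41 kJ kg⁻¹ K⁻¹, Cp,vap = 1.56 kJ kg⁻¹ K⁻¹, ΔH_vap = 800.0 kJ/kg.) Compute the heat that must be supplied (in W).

liquid 102→197 °C: 228.95 kJ/kg
vaporisation at 197 °C: 800 kJ/kg
vapour 197→270 °C: 113.88 kJ/kg
Δh = 228.95 + 800 + 113.88 = 1142.8 kJ/kg
Q = ṁ·Δh = 171.1 kg/h × 1142.8 kJ/kg = 195540 kJ/h
|Q| = 54.316 kW = 54316 W

Q = 54300 W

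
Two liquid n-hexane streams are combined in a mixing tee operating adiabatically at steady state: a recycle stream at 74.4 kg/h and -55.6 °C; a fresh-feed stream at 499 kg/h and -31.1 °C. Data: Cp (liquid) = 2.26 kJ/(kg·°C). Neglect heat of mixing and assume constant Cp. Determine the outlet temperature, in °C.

Adiabatic, steady state ⇒ Σ ṁᵢCp,ᵢ(T_out − Tᵢ) = 0
Σ ṁᵢCp,ᵢTᵢ = 74.4×2.26×-55.6 + 499×2.26×-31.1 = -44422
Σ ṁᵢCp,ᵢ = 74.4×2.26 + 499×2.26 = 1295.9
T_out = -44422 / 1295.9 = -34.279 °C

T_out = -34.3 °C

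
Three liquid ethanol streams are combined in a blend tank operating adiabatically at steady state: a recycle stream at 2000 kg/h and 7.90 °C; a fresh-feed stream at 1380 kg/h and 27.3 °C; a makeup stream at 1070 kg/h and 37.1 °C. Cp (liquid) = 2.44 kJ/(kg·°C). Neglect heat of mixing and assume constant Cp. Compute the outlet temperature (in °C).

T_out = 20.9 °C

No heat crosses the boundary, so H_out = H_in.
T_out = Σ ṁᵢCp,ᵢTᵢ / Σ ṁᵢCp,ᵢ
      = 227340 / 10858 = 20.937 °C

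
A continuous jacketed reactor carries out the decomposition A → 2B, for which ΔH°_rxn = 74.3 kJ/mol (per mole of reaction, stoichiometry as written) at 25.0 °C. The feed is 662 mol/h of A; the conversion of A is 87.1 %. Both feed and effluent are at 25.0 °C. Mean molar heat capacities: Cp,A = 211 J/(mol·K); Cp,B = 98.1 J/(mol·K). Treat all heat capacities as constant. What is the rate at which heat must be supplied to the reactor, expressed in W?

Extent of reaction ξ = 0.871 × 662 = 576.6 mol/h
Reaction term: ξ·ΔH°_rxn = 576.6 × 74.3 = 42842 kJ/h
Q = ΔH = 42842 kJ/h = 11.9 kW
Heat supplied = 11900 W

Q_in = 11900 W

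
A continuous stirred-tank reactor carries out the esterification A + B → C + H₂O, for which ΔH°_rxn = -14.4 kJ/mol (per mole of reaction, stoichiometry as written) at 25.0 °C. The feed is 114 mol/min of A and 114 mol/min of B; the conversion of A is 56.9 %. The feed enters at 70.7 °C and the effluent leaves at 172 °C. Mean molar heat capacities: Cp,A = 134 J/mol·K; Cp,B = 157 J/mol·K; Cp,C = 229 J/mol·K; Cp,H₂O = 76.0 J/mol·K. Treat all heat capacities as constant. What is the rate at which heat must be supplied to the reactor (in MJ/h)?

Q_in = 154 MJ/h

Extent of reaction ξ = 0.569 × 114 = 64.866 mol/min
Reaction term: ξ·ΔH°_rxn = 64.866 × -14.4 = -934.07 kJ/min
Sensible, feed 70.7→25 °C: -1516.1 kJ/min
Outlet flows (mol/min): A 49.134, B 49.134, C 64.866, H₂O 64.866
Sensible, products 25→172 °C: 5010.1 kJ/min
Q = ΔH = 2560 kJ/min = 42.666 kW
Heat supplied = 153.6 MJ/h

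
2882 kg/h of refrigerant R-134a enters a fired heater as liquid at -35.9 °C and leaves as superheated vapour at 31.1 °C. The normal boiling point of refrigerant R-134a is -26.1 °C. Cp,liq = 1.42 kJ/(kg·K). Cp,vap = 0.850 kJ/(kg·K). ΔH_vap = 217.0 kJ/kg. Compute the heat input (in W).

Q = 224000 W

liquid -35.9→-26.1 °C: 13.916 kJ/kg
vaporisation at -26.1 °C: 217 kJ/kg
vapour -26.1→31.1 °C: 48.62 kJ/kg
Δh = 13.916 + 217 + 48.62 = 279.54 kJ/kg
Q = ṁ·Δh = 2882 kg/h × 279.54 kJ/kg = 805620 kJ/h
|Q| = 223.78 kW = 223780 W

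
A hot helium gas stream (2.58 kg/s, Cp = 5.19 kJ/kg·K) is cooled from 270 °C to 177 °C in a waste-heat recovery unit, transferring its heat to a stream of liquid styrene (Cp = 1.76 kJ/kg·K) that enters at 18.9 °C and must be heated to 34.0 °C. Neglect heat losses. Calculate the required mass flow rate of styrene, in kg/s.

ṁ_c = 46.9 kg/s

Heat released by hot stream: Q = 2.58 × 5.19 × (270 − 177) = 1245.3 kJ/s
Energy balance on cold side (adiabatic exchanger): Q = ṁ_c·Cp_c·(T_c,out − T_c,in)
ṁ_c = 1245.3 / [1.76 × (34.0 − 18.9)] = 46.858 kg/s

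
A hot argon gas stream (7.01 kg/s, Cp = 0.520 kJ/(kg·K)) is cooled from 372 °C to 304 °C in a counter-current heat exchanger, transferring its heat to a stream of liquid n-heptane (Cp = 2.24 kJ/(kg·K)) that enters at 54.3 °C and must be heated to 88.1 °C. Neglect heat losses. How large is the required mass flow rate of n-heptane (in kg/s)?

Heat released by hot stream: Q = 7.01 × 0.520 × (372 − 304) = 247.87 kJ/s
Energy balance on cold side (adiabatic exchanger): Q = ṁ_c·Cp_c·(T_c,out − T_c,in)
ṁ_c = 247.87 / [2.24 × (88.1 − 54.3)] = 3.2739 kg/s

ṁ_c = 3.27 kg/s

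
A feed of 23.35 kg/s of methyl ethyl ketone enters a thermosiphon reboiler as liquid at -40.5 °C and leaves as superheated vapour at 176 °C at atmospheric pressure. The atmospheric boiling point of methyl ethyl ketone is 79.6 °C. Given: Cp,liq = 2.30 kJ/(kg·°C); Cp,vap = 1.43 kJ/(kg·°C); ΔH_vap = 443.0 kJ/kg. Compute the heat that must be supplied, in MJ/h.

liquid -40.5→79.6 °C: 276.23 kJ/kg
vaporisation at 79.6 °C: 443 kJ/kg
vapour 79.6→176 °C: 137.85 kJ/kg
Δh = 276.23 + 443 + 137.85 = 857.08 kJ/kg
Q = ṁ·Δh = 23.35 kg/s × 857.08 kJ/kg = 20013 kJ/s
|Q| = 20013 kW = 72046 MJ/h

Q = 72000 MJ/h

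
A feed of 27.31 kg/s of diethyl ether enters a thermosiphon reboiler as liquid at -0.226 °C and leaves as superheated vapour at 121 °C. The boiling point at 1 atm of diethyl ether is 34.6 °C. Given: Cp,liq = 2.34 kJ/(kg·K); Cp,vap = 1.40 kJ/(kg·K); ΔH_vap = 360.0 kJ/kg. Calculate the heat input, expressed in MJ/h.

liquid -0.226→34.6 °C: 81.493 kJ/kg
vaporisation at 34.6 °C: 360 kJ/kg
vapour 34.6→121 °C: 120.96 kJ/kg
Δh = 81.493 + 360 + 120.96 = 562.45 kJ/kg
Q = ṁ·Δh = 27.31 kg/s × 562.45 kJ/kg = 15361 kJ/s
|Q| = 15361 kW = 55298 MJ/h

Q = 55300 MJ/h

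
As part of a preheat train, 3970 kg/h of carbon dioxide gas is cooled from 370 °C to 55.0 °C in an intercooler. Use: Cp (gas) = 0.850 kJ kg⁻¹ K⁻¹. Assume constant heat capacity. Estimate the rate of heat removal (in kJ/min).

Q = ṁ·Cp·ΔT = 3970 × 0.850 × (55.0 − 370) = -1.063e+06 kJ/h
Converting: 1.063e+06 / 3600 s = 295.27 kW
Cooling duty = 17716 kJ/min

Q_c = 17700 kJ/min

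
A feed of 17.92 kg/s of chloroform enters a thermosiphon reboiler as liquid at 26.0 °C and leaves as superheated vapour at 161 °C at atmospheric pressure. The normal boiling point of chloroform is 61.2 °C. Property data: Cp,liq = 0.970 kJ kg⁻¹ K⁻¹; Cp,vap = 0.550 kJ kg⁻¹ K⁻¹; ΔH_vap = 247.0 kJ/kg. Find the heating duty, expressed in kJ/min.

liquid 26.0→61.2 °C: 34.144 kJ/kg
vaporisation at 61.2 °C: 247 kJ/kg
vapour 61.2→161 °C: 54.89 kJ/kg
Δh = 34.144 + 247 + 54.89 = 336.03 kJ/kg
Q = ṁ·Δh = 17.92 kg/s × 336.03 kJ/kg = 6021.7 kJ/s
|Q| = 6021.7 kW = 361300 kJ/min

Q = 361000 kJ/min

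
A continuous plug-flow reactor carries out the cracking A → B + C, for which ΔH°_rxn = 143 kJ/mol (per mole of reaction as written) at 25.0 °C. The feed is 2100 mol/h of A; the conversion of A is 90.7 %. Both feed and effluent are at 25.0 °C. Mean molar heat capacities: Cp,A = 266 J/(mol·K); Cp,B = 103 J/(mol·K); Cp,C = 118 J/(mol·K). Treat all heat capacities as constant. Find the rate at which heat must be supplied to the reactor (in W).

Extent of reaction ξ = 0.907 × 2100 = 1904.7 mol/h
Reaction term: ξ·ΔH°_rxn = 1904.7 × 143 = 272370 kJ/h
Q = ΔH = 272370 kJ/h = 75.659 kW
Heat supplied = 75659 W

Q_in = 75700 W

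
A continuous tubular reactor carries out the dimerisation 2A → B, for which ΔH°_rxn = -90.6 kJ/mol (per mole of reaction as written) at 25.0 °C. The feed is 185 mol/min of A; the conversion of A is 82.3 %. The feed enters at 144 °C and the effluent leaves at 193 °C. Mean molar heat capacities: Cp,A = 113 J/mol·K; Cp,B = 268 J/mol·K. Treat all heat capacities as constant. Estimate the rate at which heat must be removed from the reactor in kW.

Q_out = 88.9 kW

Extent of reaction ξ = 0.823 × 185 / 2 = 76.127 mol/min
Reaction term: ξ·ΔH°_rxn = 76.127 × -90.6 = -6897.2 kJ/min
Sensible, feed 144→25 °C: -2487.7 kJ/min
Outlet flows (mol/min): A 32.745, B 76.127
Sensible, products 25→193 °C: 4049.2 kJ/min
Q = ΔH = -5335.7 kJ/min = -88.928 kW
Heat removed = 88.928 kW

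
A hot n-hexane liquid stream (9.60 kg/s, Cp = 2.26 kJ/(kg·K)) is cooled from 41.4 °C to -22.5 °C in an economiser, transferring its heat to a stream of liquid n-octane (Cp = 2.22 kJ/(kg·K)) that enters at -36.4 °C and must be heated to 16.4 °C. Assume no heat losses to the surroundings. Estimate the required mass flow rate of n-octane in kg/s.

Heat released by hot stream: Q = 9.60 × 2.26 × (41.4 − -22.5) = 1386.4 kJ/s
Energy balance on cold side (adiabatic exchanger): Q = ṁ_c·Cp_c·(T_c,out − T_c,in)
ṁ_c = 1386.4 / [2.22 × (16.4 − -36.4)] = 11.828 kg/s

ṁ_c = 11.8 kg/s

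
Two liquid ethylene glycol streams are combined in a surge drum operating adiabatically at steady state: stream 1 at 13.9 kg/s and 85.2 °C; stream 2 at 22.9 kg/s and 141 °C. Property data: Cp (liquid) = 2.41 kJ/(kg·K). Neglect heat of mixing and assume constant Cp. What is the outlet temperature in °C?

T_out = 120 °C

Energy balance with Q = 0: Σ ṁᵢCp,ᵢ(T_out − Tᵢ) = 0
Σ ṁᵢCp,ᵢTᵢ = 13.9×2.41×85.2 + 22.9×2.41×141 = 10636
Σ ṁᵢCp,ᵢ = 13.9×2.41 + 22.9×2.41 = 88.688
T_out = 10636 / 88.688 = 119.92 °C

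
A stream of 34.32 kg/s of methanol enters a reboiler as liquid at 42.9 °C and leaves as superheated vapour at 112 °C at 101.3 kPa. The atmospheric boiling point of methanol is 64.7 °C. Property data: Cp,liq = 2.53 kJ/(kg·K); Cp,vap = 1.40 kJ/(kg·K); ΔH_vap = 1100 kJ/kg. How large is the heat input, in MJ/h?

Q = 151000 MJ/h

liquid 42.9→64.7 °C: 55.154 kJ/kg
vaporisation at 64.7 °C: 1100 kJ/kg
vapour 64.7→112 °C: 66.22 kJ/kg
Δh = 55.154 + 1100 + 66.22 = 1221.4 kJ/kg
Q = ṁ·Δh = 34.32 kg/s × 1221.4 kJ/kg = 41918 kJ/s
|Q| = 41918 kW = 150900 MJ/h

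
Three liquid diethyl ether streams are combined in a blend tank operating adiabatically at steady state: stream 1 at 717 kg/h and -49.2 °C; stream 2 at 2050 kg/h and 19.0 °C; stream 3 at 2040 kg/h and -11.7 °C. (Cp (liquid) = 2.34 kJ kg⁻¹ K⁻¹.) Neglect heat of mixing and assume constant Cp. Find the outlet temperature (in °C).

T_out = -4.20 °C

No heat crosses the boundary, so H_out = H_in.
Σ ṁᵢCp,ᵢTᵢ = 717×2.34×-49.2 + 2050×2.34×19.0 + 2040×2.34×-11.7 = -47255
Σ ṁᵢCp,ᵢ = 717×2.34 + 2050×2.34 + 2040×2.34 = 11248
T_out = -47255 / 11248 = -4.201 °C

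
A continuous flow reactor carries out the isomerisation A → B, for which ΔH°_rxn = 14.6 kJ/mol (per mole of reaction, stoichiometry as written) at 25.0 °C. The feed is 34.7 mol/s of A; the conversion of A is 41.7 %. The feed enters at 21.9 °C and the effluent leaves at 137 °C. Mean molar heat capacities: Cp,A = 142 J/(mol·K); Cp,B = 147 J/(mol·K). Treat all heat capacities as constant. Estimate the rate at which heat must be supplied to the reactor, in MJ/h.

Q_in = 2830 MJ/h

Extent of reaction ξ = 0.417 × 34.7 = 14.47 mol/s
Reaction term: ξ·ΔH°_rxn = 14.47 × 14.6 = 211.26 kJ/s
Sensible, feed 21.9→25 °C: 15.275 kJ/s
Outlet flows (mol/s): A 20.23, B 14.47
Sensible, products 25→137 °C: 559.97 kJ/s
Q = ΔH = 786.51 kJ/s = 786.51 kW
Heat supplied = 2831.4 MJ/h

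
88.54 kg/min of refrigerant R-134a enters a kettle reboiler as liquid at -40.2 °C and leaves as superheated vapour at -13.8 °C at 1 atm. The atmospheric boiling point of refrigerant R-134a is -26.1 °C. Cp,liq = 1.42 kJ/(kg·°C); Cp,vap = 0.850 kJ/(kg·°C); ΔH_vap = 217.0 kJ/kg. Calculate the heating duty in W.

liquid -40.2→-26.1 °C: 20.022 kJ/kg
vaporisation at -26.1 °C: 217 kJ/kg
vapour -26.1→-13.8 °C: 10.455 kJ/kg
Δh = 20.022 + 217 + 10.455 = 247.48 kJ/kg
Q = ṁ·Δh = 88.54 kg/min × 247.48 kJ/kg = 21912 kJ/min
|Q| = 365.19 kW = 365190 W

Q = 365000 W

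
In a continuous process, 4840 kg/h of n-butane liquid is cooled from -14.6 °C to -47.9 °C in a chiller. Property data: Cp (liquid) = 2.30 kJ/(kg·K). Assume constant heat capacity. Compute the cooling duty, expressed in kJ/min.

Q = ṁ·Cp·ΔT = 4840 × 2.30 × (-47.9 − -14.6) = -370700 kJ/h
Converting: 370700 / 3600 s = 102.97 kW
Cooling duty = 6178.3 kJ/min

Q_c = 6180 kJ/min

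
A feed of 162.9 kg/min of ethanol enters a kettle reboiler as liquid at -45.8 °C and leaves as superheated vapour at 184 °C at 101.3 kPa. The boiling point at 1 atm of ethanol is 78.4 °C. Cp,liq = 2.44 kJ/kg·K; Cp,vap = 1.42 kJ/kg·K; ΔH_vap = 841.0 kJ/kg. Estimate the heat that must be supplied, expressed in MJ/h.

Q = 12600 MJ/h

liquid -45.8→78.4 °C: 303.05 kJ/kg
vaporisation at 78.4 °C: 841 kJ/kg
vapour 78.4→184 °C: 149.95 kJ/kg
Δh = 303.05 + 841 + 149.95 = 1294 kJ/kg
Q = ṁ·Δh = 162.9 kg/min × 1294 kJ/kg = 210790 kJ/min
|Q| = 3513.2 kW = 12648 MJ/h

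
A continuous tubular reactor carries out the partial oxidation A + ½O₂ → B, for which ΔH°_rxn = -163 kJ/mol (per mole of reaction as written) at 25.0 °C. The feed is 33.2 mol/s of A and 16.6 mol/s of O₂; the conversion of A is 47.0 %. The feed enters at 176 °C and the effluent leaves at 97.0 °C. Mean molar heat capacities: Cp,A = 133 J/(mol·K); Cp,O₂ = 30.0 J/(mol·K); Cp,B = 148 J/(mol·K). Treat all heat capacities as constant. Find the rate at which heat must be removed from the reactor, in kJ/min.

Extent of reaction ξ = 0.470 × 33.2 = 15.604 mol/s
Reaction term: ξ·ΔH°_rxn = 15.604 × -163 = -2543.5 kJ/s
Sensible, feed 176→25 °C: -741.95 kJ/s
Outlet flows (mol/s): A 17.596, O₂ 8.798, B 15.604
Sensible, products 25→97.0 °C: 353.78 kJ/s
Q = ΔH = -2931.6 kJ/s = -2931.6 kW
Heat removed = 175900 kJ/min

Q_out = 176000 kJ/min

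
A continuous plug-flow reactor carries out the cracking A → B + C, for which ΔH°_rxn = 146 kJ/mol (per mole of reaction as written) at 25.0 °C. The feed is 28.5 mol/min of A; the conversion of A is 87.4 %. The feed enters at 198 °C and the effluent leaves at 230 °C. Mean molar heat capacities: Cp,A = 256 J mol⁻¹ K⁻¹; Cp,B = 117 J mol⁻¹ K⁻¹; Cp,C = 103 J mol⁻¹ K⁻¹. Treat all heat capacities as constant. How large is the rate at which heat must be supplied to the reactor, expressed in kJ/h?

Q_in = 221000 kJ/h

Extent of reaction ξ = 0.874 × 28.5 = 24.909 mol/min
Reaction term: ξ·ΔH°_rxn = 24.909 × 146 = 3636.7 kJ/min
Sensible, feed 198→25 °C: -1262.2 kJ/min
Outlet flows (mol/min): A 3.591, B 24.909, C 24.909
Sensible, products 25→230 °C: 1311.9 kJ/min
Q = ΔH = 3686.4 kJ/min = 61.439 kW
Heat supplied = 221180 kJ/h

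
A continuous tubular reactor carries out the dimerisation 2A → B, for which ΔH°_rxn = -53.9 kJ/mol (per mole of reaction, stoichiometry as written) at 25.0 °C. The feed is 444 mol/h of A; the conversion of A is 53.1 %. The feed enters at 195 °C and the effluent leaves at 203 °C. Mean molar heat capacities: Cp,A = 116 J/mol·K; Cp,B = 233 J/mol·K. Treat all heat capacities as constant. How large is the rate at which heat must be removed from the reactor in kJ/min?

Q_out = 98.7 kJ/min

Extent of reaction ξ = 0.531 × 444 / 2 = 117.88 mol/h
Reaction term: ξ·ΔH°_rxn = 117.88 × -53.9 = -6353.8 kJ/h
Sensible, feed 195→25 °C: -8755.7 kJ/h
Outlet flows (mol/h): A 208.24, B 117.88
Sensible, products 25→203 °C: 9188.7 kJ/h
Q = ΔH = -5920.8 kJ/h = -1.6447 kW
Heat removed = 98.68 kJ/min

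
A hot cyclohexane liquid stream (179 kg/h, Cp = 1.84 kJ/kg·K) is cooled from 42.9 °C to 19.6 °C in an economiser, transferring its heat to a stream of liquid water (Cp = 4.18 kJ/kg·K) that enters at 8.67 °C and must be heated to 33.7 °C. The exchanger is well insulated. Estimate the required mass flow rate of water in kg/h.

ṁ_c = 73.3 kg/h

Heat released by hot stream: Q = 179 × 1.84 × (42.9 − 19.6) = 7674.1 kJ/h
Energy balance on cold side (adiabatic exchanger): Q = ṁ_c·Cp_c·(T_c,out − T_c,in)
ṁ_c = 7674.1 / [4.18 × (33.7 − 8.67)] = 73.348 kg/h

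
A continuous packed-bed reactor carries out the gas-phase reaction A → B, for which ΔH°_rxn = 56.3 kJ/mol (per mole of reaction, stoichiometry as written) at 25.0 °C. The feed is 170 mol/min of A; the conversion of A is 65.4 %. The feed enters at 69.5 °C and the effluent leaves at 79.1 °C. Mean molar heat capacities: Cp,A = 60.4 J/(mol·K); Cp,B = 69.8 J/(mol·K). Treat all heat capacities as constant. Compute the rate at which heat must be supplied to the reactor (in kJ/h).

Extent of reaction ξ = 0.654 × 170 = 111.18 mol/min
Reaction term: ξ·ΔH°_rxn = 111.18 × 56.3 = 6259.4 kJ/min
Sensible, feed 69.5→25 °C: -456.93 kJ/min
Outlet flows (mol/min): A 58.82, B 111.18
Sensible, products 25→79.1 °C: 612.04 kJ/min
Q = ΔH = 6414.5 kJ/min = 106.91 kW
Heat supplied = 384870 kJ/h

Q_in = 385000 kJ/h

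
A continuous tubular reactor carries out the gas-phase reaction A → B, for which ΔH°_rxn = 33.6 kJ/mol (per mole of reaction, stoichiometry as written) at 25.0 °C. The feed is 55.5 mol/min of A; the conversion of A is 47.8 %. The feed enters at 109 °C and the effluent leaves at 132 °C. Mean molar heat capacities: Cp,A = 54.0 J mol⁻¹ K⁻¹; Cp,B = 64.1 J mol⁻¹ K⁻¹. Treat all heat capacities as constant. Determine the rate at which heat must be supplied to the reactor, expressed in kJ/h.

Extent of reaction ξ = 0.478 × 55.5 = 26.529 mol/min
Reaction term: ξ·ΔH°_rxn = 26.529 × 33.6 = 891.37 kJ/min
Sensible, feed 109→25 °C: -251.75 kJ/min
Outlet flows (mol/min): A 28.971, B 26.529
Sensible, products 25→132 °C: 349.35 kJ/min
Q = ΔH = 988.98 kJ/min = 16.483 kW
Heat supplied = 59339 kJ/h

Q_in = 59300 kJ/h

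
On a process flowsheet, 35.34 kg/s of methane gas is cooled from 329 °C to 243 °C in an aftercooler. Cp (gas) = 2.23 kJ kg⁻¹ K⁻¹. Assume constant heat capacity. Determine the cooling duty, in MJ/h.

Q = ṁ·Cp·ΔT = 35.34 × 2.23 × (243 − 329) = -6777.5 kJ/s
Cooling duty = 24399 MJ/h

Q_c = 24400 MJ/h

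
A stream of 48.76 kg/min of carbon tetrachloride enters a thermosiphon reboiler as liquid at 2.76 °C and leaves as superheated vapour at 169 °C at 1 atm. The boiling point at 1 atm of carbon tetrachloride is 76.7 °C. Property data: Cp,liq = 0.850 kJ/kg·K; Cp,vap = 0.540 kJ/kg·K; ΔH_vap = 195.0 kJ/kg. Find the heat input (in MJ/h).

Q = 900 MJ/h

liquid 2.76→76.7 °C: 62.849 kJ/kg
vaporisation at 76.7 °C: 195 kJ/kg
vapour 76.7→169 °C: 49.842 kJ/kg
Δh = 62.849 + 195 + 49.842 = 307.69 kJ/kg
Q = ṁ·Δh = 48.76 kg/min × 307.69 kJ/kg = 15003 kJ/min
|Q| = 250.05 kW = 900.18 MJ/h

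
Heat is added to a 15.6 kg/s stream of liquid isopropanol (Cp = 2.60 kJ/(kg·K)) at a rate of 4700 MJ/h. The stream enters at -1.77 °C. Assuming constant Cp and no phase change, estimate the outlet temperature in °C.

Q = 4700 MJ/h = 1305.6 kJ/s
ΔT = Q/(ṁ·Cp) = 1305.6/(15.6×2.60) = 32.188 K
T_out = -1.77 + 32.188 = 30.418 °C

T_out = 30.4 °C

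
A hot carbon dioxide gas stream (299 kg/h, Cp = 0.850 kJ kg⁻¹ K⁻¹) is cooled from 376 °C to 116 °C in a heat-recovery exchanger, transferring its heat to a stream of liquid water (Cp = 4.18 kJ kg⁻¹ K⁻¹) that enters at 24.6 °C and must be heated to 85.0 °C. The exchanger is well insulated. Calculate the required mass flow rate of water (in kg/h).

ṁ_c = 262 kg/h

Heat released by hot stream: Q = 299 × 0.850 × (376 − 116) = 66079 kJ/h
Energy balance on cold side (adiabatic exchanger): Q = ṁ_c·Cp_c·(T_c,out − T_c,in)
ṁ_c = 66079 / [4.18 × (85.0 − 24.6)] = 261.73 kg/h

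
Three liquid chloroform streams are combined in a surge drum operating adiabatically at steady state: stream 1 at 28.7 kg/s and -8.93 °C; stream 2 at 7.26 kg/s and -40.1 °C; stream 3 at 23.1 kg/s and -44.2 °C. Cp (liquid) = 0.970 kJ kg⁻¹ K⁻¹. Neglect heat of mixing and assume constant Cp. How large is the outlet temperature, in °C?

T_out = -26.6 °C

Energy balance with Q = 0: Σ ṁᵢCp,ᵢ(T_out − Tᵢ) = 0
Σ ṁᵢCp,ᵢTᵢ = 28.7×0.970×-8.93 + 7.26×0.970×-40.1 + 23.1×0.970×-44.2 = -1521.4
Σ ṁᵢCp,ᵢ = 28.7×0.970 + 7.26×0.970 + 23.1×0.970 = 57.288
T_out = -1521.4 / 57.288 = -26.557 °C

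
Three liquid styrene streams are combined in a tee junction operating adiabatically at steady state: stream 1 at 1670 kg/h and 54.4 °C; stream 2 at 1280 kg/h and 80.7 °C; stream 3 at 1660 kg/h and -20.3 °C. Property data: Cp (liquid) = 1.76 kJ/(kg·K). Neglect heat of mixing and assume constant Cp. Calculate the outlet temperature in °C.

Adiabatic, steady state ⇒ Σ ṁᵢCp,ᵢ(T_out − Tᵢ) = 0
Σ ṁᵢCp,ᵢTᵢ = 1670×1.76×54.4 + 1280×1.76×80.7 + 1660×1.76×-20.3 = 282380
Σ ṁᵢCp,ᵢ = 1670×1.76 + 1280×1.76 + 1660×1.76 = 8113.6
T_out = 282380 / 8113.6 = 34.804 °C

T_out = 34.8 °C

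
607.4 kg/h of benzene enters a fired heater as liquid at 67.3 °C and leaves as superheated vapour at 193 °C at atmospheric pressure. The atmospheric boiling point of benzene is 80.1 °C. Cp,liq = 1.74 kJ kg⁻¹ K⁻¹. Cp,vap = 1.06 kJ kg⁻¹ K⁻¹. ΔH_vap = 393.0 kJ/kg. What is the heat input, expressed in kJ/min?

liquid 67.3→80.1 °C: 22.272 kJ/kg
vaporisation at 80.1 °C: 393 kJ/kg
vapour 80.1→193 °C: 119.67 kJ/kg
Δh = 22.272 + 393 + 119.67 = 534.95 kJ/kg
Q = ṁ·Δh = 607.4 kg/h × 534.95 kJ/kg = 324930 kJ/h
|Q| = 90.257 kW = 5415.4 kJ/min

Q = 5420 kJ/min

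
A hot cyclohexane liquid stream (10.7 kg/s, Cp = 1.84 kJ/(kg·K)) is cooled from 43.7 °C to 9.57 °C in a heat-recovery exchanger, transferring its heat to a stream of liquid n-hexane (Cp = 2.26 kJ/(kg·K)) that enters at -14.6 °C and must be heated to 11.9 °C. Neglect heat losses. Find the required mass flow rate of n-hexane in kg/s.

ṁ_c = 11.2 kg/s

Heat released by hot stream: Q = 10.7 × 1.84 × (43.7 − 9.57) = 671.95 kJ/s
Energy balance on cold side (adiabatic exchanger): Q = ṁ_c·Cp_c·(T_c,out − T_c,in)
ṁ_c = 671.95 / [2.26 × (11.9 − -14.6)] = 11.22 kg/s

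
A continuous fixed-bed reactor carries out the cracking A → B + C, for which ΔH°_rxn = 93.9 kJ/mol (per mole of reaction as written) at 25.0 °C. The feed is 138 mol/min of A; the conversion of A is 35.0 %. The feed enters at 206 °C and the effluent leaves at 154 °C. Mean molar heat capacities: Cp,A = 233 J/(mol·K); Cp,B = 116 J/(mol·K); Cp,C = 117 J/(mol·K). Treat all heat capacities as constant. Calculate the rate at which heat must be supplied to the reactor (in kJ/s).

Q_in = 47.7 kJ/s

Extent of reaction ξ = 0.350 × 138 = 48.3 mol/min
Reaction term: ξ·ΔH°_rxn = 48.3 × 93.9 = 4535.4 kJ/min
Sensible, feed 206→25 °C: -5819.9 kJ/min
Outlet flows (mol/min): A 89.7, B 48.3, C 48.3
Sensible, products 25→154 °C: 4147.9 kJ/min
Q = ΔH = 2863.4 kJ/min = 47.723 kW
Heat supplied = 47.723 kJ/s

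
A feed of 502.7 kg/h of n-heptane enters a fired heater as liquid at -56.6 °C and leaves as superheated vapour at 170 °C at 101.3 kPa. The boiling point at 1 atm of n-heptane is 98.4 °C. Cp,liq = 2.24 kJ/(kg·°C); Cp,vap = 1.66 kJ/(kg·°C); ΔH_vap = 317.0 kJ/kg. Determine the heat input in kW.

Q = 109 kW

liquid -56.6→98.4 °C: 347.2 kJ/kg
vaporisation at 98.4 °C: 317 kJ/kg
vapour 98.4→170 °C: 118.86 kJ/kg
Δh = 347.2 + 317 + 118.86 = 783.06 kJ/kg
Q = ṁ·Δh = 502.7 kg/h × 783.06 kJ/kg = 393640 kJ/h
|Q| = 109.35 kW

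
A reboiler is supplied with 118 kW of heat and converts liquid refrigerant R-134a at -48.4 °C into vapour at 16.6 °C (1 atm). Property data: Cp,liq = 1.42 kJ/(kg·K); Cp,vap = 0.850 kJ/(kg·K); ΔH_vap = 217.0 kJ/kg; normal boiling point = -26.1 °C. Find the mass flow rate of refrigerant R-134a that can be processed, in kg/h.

Δh = 1.42×(-26.1−-48.4) + 217.0 + 0.850×(16.6−-26.1) = 284.96 kJ/kg
Q = 118 kW = 118 kJ/s = 424800 kJ/h
ṁ = Q/Δh = 424800 / 284.96 = 1490.7 kg/h

ṁ = 1490 kg/h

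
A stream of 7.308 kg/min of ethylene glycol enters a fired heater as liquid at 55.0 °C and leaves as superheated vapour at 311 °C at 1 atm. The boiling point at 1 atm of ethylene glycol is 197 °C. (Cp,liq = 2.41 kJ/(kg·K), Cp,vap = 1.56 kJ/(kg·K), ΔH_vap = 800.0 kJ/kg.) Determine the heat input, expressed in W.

liquid 55.0→197 °C: 342.22 kJ/kg
vaporisation at 197 °C: 800 kJ/kg
vapour 197→311 °C: 177.84 kJ/kg
Δh = 342.22 + 800 + 177.84 = 1320.1 kJ/kg
Q = ṁ·Δh = 7.308 kg/min × 1320.1 kJ/kg = 9647 kJ/min
|Q| = 160.78 kW = 160780 W

Q = 161000 W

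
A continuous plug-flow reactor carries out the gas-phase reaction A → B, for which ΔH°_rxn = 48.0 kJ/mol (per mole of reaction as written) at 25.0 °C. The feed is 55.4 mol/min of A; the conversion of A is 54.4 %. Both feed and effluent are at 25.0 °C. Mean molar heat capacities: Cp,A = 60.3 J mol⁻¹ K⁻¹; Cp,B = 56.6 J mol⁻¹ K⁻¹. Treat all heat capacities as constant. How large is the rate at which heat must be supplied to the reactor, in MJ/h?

Q_in = 86.8 MJ/h

Extent of reaction ξ = 0.544 × 55.4 = 30.138 mol/min
Reaction term: ξ·ΔH°_rxn = 30.138 × 48.0 = 1446.6 kJ/min
Q = ΔH = 1446.6 kJ/min = 24.11 kW
Heat supplied = 86.796 MJ/h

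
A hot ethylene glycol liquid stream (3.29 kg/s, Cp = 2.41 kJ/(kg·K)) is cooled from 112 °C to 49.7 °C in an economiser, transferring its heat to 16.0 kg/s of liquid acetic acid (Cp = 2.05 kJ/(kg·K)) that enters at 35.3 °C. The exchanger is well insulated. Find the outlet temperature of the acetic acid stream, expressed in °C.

Heat released by hot stream: Q = 3.29 × 2.41 × (112 − 49.7) = 493.97 kJ/s
Energy balance on cold side (adiabatic exchanger): Q = ṁ_c·Cp_c·(T_c,out − T_c,in)
T_c,out = 35.3 + 493.97/(16.0 × 2.05) = 50.36 °C

T_c,out = 50.4 °C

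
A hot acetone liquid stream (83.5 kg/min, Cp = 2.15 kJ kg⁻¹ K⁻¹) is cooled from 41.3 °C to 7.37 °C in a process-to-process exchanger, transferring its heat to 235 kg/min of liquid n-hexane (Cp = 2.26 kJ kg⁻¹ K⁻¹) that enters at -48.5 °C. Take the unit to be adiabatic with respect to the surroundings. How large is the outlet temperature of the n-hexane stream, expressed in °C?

Heat released by hot stream: Q = 83.5 × 2.15 × (41.3 − 7.37) = 6091.3 kJ/min
Energy balance on cold side (adiabatic exchanger): Q = ṁ_c·Cp_c·(T_c,out − T_c,in)
T_c,out = -48.5 + 6091.3/(235 × 2.26) = -37.031 °C

T_c,out = -37.0 °C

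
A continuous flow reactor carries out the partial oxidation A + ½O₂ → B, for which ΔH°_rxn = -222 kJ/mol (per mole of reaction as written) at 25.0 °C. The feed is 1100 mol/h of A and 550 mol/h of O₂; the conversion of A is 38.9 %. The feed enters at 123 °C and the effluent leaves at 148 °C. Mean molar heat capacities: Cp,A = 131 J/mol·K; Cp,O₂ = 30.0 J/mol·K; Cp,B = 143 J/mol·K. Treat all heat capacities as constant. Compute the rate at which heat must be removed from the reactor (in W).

Extent of reaction ξ = 0.389 × 1100 = 427.9 mol/h
Reaction term: ξ·ΔH°_rxn = 427.9 × -222 = -94994 kJ/h
Sensible, feed 123→25 °C: -15739 kJ/h
Outlet flows (mol/h): A 672.1, O₂ 336.05, B 427.9
Sensible, products 25→148 °C: 19596 kJ/h
Q = ΔH = -91137 kJ/h = -25.316 kW
Heat removed = 25316 W

Q_out = 25300 W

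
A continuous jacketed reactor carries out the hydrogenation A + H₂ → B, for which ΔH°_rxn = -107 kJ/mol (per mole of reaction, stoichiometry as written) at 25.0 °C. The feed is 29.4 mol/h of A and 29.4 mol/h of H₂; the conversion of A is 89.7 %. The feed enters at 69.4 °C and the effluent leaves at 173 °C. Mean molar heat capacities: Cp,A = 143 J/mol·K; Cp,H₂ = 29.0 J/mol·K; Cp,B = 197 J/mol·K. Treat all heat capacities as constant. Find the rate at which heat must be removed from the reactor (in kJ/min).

Extent of reaction ξ = 0.897 × 29.4 = 26.372 mol/h
Reaction term: ξ·ΔH°_rxn = 26.372 × -107 = -2821.8 kJ/h
Sensible, feed 69.4→25 °C: -224.52 kJ/h
Outlet flows (mol/h): A 3.0282, H₂ 3.0282, B 26.372
Sensible, products 25→173 °C: 845.98 kJ/h
Q = ΔH = -2200.3 kJ/h = -0.6112 kW
Heat removed = 36.672 kJ/min

Q_out = 36.7 kJ/min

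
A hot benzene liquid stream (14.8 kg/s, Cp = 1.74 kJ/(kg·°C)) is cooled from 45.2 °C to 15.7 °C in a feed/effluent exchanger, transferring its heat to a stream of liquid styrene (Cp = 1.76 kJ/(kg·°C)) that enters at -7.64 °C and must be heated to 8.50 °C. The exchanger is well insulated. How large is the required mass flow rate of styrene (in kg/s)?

Heat released by hot stream: Q = 14.8 × 1.74 × (45.2 − 15.7) = 759.68 kJ/s
Energy balance on cold side (adiabatic exchanger): Q = ṁ_c·Cp_c·(T_c,out − T_c,in)
ṁ_c = 759.68 / [1.76 × (8.50 − -7.64)] = 26.743 kg/s

ṁ_c = 26.7 kg/s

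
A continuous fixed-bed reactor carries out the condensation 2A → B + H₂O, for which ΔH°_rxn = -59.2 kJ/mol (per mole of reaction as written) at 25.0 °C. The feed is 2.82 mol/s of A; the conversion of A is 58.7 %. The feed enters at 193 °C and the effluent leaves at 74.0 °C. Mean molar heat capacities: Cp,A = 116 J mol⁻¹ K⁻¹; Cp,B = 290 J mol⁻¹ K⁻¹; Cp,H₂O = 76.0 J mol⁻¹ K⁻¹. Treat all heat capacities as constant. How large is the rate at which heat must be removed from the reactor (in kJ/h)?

Q_out = 297000 kJ/h

Extent of reaction ξ = 0.587 × 2.82 / 2 = 0.82767 mol/s
Reaction term: ξ·ΔH°_rxn = 0.82767 × -59.2 = -48.998 kJ/s
Sensible, feed 193→25 °C: -54.956 kJ/s
Outlet flows (mol/s): A 1.1647, B 0.82767, H₂O 0.82767
Sensible, products 25→74.0 °C: 21.463 kJ/s
Q = ΔH = -82.491 kJ/s = -82.491 kW
Heat removed = 296970 kJ/h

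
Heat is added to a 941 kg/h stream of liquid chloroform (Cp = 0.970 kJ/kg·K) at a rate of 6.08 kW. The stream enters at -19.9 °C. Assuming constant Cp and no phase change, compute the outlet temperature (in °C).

Q = 6.08 kW = 21888 kJ/h
ΔT = Q/(ṁ·Cp) = 21888/(941×0.970) = 23.98 K
T_out = -19.9 + 23.98 = 4.0798 °C

T_out = 4.08 °C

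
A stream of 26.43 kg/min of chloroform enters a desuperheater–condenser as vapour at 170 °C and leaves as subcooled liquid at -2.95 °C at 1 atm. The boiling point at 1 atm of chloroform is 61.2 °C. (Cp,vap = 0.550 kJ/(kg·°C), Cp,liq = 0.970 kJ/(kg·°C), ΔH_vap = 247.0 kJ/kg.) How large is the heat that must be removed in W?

Q_c = 163000 W

vapour 170→61.2 °C: -59.84 kJ/kg
condensation at 61.2 °C: -247 kJ/kg
liquid 61.2→-2.95 °C: -62.226 kJ/kg
Δh = -59.84 + -247 + -62.226 = -369.07 kJ/kg
Q = ṁ·Δh = 26.43 kg/min × -369.07 kJ/kg = -9754.4 kJ/min
|Q| = 162.57 kW = 162570 W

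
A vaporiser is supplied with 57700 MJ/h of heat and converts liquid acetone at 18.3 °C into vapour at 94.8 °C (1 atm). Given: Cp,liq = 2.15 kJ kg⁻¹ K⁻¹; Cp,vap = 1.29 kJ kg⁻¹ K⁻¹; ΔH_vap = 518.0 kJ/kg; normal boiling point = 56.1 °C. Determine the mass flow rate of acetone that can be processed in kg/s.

Δh = 2.15×(56.1−18.3) + 518.0 + 1.29×(94.8−56.1) = 649.19 kJ/kg
Q = 57700 MJ/h = 16028 kJ/s = 16028 kJ/s
ṁ = Q/Δh = 16028 / 649.19 = 24.689 kg/s

ṁ = 24.7 kg/s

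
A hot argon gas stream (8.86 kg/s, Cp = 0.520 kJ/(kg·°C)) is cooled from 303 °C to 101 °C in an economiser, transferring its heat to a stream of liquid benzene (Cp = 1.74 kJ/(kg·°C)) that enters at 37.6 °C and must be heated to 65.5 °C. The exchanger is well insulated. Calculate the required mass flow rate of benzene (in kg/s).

ṁ_c = 19.2 kg/s

Heat released by hot stream: Q = 8.86 × 0.520 × (303 − 101) = 930.65 kJ/s
Energy balance on cold side (adiabatic exchanger): Q = ṁ_c·Cp_c·(T_c,out − T_c,in)
ṁ_c = 930.65 / [1.74 × (65.5 − 37.6)] = 19.171 kg/s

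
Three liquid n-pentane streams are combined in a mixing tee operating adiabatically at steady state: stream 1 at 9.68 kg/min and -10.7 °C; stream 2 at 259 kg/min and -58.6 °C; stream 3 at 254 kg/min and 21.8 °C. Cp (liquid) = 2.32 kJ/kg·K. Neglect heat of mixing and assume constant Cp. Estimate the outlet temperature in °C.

T_out = -18.6 °C

No heat crosses the boundary, so H_out = H_in.
T_out = Σ ṁᵢCp,ᵢTᵢ / Σ ṁᵢCp,ᵢ
      = -22606 / 1212.6 = -18.642 °C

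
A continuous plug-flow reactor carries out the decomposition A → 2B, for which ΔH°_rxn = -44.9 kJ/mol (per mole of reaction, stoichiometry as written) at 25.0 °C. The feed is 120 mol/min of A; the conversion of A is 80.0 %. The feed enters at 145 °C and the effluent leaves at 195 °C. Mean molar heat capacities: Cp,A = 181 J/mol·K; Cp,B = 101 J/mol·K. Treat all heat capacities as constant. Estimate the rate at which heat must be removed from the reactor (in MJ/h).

Extent of reaction ξ = 0.800 × 120 = 96 mol/min
Reaction term: ξ·ΔH°_rxn = 96 × -44.9 = -4310.4 kJ/min
Sensible, feed 145→25 °C: -2606.4 kJ/min
Outlet flows (mol/min): A 24, B 192
Sensible, products 25→195 °C: 4035.1 kJ/min
Q = ΔH = -2881.7 kJ/min = -48.028 kW
Heat removed = 172.9 MJ/h

Q_out = 173 MJ/h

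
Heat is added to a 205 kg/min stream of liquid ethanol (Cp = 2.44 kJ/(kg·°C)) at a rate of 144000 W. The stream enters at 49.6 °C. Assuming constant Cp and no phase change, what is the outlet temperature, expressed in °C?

T_out = 66.9 °C

Q = 144000 W = 8640 kJ/min
ΔT = Q/(ṁ·Cp) = 8640/(205×2.44) = 17.273 K
T_out = 49.6 + 17.273 = 66.873 °C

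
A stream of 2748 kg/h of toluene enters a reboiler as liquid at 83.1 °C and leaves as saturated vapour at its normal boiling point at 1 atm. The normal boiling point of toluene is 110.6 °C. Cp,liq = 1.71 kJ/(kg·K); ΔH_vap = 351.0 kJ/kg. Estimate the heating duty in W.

liquid 83.1→110.6 °C: 47.025 kJ/kg
vaporisation at 110.6 °C: 351 kJ/kg
Δh = 47.025 + 351 = 398.02 kJ/kg
Q = ṁ·Δh = 2748 kg/h × 398.02 kJ/kg = 1.0938e+06 kJ/h
|Q| = 303.83 kW = 303830 W

Q = 304000 W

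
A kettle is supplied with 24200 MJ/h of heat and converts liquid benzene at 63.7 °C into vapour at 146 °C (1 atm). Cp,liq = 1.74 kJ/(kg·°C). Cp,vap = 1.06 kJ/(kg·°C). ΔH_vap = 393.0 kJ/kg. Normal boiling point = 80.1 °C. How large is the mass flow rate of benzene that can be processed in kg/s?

ṁ = 13.7 kg/s

Δh = 1.74×(80.1−63.7) + 393.0 + 1.06×(146−80.1) = 491.39 kJ/kg
Q = 24200 MJ/h = 6722.2 kJ/s = 6722.2 kJ/s
ṁ = Q/Δh = 6722.2 / 491.39 = 13.68 kg/s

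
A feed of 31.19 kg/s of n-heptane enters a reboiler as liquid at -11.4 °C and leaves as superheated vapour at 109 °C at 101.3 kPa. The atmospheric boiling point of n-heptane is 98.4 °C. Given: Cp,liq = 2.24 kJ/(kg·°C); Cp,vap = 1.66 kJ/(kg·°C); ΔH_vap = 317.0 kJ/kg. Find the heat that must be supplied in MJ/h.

Q = 65200 MJ/h

liquid -11.4→98.4 °C: 245.95 kJ/kg
vaporisation at 98.4 °C: 317 kJ/kg
vapour 98.4→109 °C: 17.596 kJ/kg
Δh = 245.95 + 317 + 17.596 = 580.55 kJ/kg
Q = ṁ·Δh = 31.19 kg/s × 580.55 kJ/kg = 18107 kJ/s
|Q| = 18107 kW = 65186 MJ/h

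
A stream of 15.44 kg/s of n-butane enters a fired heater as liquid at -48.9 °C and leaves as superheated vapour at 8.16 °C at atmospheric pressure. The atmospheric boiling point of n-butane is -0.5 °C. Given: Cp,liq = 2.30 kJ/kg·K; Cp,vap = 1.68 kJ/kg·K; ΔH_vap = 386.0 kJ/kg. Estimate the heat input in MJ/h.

Q = 28500 MJ/h

liquid -48.9→-0.5 °C: 111.32 kJ/kg
vaporisation at -0.5 °C: 386 kJ/kg
vapour -0.5→8.16 °C: 14.549 kJ/kg
Δh = 111.32 + 386 + 14.549 = 511.87 kJ/kg
Q = ṁ·Δh = 15.44 kg/s × 511.87 kJ/kg = 7903.3 kJ/s
|Q| = 7903.3 kW = 28452 MJ/h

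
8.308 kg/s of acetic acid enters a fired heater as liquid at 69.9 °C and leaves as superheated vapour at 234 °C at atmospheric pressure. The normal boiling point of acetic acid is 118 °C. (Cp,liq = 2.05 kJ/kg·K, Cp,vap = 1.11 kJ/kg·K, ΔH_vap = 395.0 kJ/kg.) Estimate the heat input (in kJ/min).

liquid 69.9→118 °C: 98.605 kJ/kg
vaporisation at 118 °C: 395 kJ/kg
vapour 118→234 °C: 128.76 kJ/kg
Δh = 98.605 + 395 + 128.76 = 622.37 kJ/kg
Q = ṁ·Δh = 8.308 kg/s × 622.37 kJ/kg = 5170.6 kJ/s
|Q| = 5170.6 kW = 310240 kJ/min

Q = 310000 kJ/min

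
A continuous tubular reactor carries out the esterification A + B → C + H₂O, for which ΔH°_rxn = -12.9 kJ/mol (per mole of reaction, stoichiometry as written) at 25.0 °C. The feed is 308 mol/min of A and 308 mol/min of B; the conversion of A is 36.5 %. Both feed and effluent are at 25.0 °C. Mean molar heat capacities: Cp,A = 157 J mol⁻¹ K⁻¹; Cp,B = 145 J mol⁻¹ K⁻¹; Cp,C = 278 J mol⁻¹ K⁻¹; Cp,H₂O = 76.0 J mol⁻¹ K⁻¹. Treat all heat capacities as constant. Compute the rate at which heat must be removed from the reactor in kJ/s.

Q_out = 24.2 kJ/s

Extent of reaction ξ = 0.365 × 308 = 112.42 mol/min
Reaction term: ξ·ΔH°_rxn = 112.42 × -12.9 = -1450.2 kJ/min
Q = ΔH = -1450.2 kJ/min = -24.17 kW
Heat removed = 24.17 kJ/s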